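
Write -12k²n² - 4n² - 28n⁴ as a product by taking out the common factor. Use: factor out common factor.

4n²(-3k² - 1 - 7n²)

-12k²n² - 4n² - 28n⁴
= 4(-3k²n² - n² - 7n⁴)    [factor out 4]
= 4n²(-3k² - 1 - 7n²)    [factor out n²]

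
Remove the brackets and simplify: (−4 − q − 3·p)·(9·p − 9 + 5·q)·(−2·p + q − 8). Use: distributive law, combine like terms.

234·p² + 205·p·q + 124·q − 288 + 29·q² + 21·p²·q − 14·p·q² − 5·q³ + 54·p³

(−4 − q − 3·p)·(9·p − 9 + 5·q)·(−2·p + q − 8)
= (−36·p + 36 − 20·q − 9·p·q + 9·q − 5·q² − 27·p² + 27·p − 15·p·q)·(−2·p + q − 8)    [distributive law]
= (−9·p + 36 − 11·q − 24·p·q − 5·q² − 27·p²)·(−2·p + q − 8)    [combine like terms]
= 18·p² − 9·p·q + 72·p − 72·p + 36·q − 288 + 22·p·q − 11·q² + 88·q + 48·p²·q − 24·p·q² + 192·p·q + 10·p·q² − 5·q³ + 40·q² + 54·p³ − 27·p²·q + 216·p²    [distributive law]
= 234·p² + 205·p·q + 124·q − 288 + 29·q² + 21·p²·q − 14·p·q² − 5·q³ + 54·p³    [combine like terms]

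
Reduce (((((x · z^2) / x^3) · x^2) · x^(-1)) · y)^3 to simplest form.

x^(-3)y^3z^6

(((((x · z^2) / x^3) · x^2) · x^(-1)) · y)^3
= (((((x · z^2) / x^3) · x^2) · x^(-1))^3) · (y^3)    [power of a product]
= (((((x · z^2) / x^3) · x^2)^3) · ((x^(-1))^3)) · (y^3)    [power of a product]
= (((((x · z^2) / x^3)^3) · ((x^2)^3)) · ((x^(-1))^3)) · (y^3)    [power of a product]
= (((((x · z^2)^3) / ((x^3)^3)) · ((x^2)^3)) · ((x^(-1))^3)) · (y^3)    [power of a quotient]
= (((((x^3) · ((z^2)^3)) / ((x^3)^3)) · ((x^2)^3)) · ((x^(-1))^3)) · (y^3)    [power of a product]
= ((((x^3 · z^6) / ((x^3)^3)) · ((x^2)^3)) · ((x^(-1))^3)) · (y^3)    [power of a power]
= ((((x^3 · z^6) / x^9) · ((x^2)^3)) · ((x^(-1))^3)) · (y^3)    [power of a power]
= ((((x^3 · z^6) / x^9) · x^6) · ((x^(-1))^3)) · (y^3)    [power of a power]
= ((((x^3 · z^6) / x^9) · x^6) · x^(-3)) · (y^3)    [power of a power]
= x^(-3)y^3z^6    [quotient of powers; product of powers]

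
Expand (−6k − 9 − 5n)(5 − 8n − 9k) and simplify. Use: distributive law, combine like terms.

51k + 93kn + 54k^2 − 45 + 47n + 40n^2

(−6k − 9 − 5n)(5 − 8n − 9k)
= −30k + 48kn + 54k^2 − 45 + 72n + 81k − 25n + 40n^2 + 45kn    [distributive law]
= 51k + 93kn + 54k^2 − 45 + 47n + 40n^2    [combine like terms]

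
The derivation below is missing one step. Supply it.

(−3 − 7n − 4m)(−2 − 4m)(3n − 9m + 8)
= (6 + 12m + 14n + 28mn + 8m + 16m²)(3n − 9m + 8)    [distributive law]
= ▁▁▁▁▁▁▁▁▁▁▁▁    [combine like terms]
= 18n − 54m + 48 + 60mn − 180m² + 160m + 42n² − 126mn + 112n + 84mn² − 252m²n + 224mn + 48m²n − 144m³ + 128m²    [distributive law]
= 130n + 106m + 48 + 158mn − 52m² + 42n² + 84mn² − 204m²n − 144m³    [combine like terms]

By combine like terms:

(6 + 20m + 14n + 28mn + 16m²)(3n − 9m + 8)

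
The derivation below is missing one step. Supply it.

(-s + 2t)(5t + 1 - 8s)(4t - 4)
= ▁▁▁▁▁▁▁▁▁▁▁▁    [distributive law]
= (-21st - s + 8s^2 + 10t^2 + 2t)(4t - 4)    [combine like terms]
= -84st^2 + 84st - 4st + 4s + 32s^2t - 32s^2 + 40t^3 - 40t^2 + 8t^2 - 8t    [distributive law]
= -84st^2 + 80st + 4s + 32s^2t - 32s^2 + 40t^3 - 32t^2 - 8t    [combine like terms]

After distributive law, the bracketed line is:

(-5st - s + 8s^2 + 10t^2 + 2t - 16st)(4t - 4)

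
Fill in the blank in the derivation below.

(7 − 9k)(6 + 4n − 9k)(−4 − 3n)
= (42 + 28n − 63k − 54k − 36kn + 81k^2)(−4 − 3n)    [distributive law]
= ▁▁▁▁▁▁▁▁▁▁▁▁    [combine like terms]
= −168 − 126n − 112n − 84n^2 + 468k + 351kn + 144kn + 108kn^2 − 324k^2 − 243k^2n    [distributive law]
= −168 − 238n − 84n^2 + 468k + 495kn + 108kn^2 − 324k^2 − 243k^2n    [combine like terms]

By combine like terms:

(42 + 28n − 117k − 36kn + 81k^2)(−4 − 3n)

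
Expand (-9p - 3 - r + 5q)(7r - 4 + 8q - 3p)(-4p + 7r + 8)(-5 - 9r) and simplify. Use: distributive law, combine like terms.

(-9p - 3 - r + 5q)(7r - 4 + 8q - 3p)(-4p + 7r + 8)(-5 - 9r)
= (-63pr + 36p - 72pq + 27p^2 - 21r + 12 - 24q + 9p - 7r^2 + 4r - 8qr + 3pr + 35qr - 20q + 40q^2 - 15pq)(-4p + 7r + 8)(-5 - 9r)    [distributive law]
= (-60pr + 45p - 87pq + 27p^2 - 17r + 12 - 44q - 7r^2 + 27qr + 40q^2)(-4p + 7r + 8)(-5 - 9r)    [combine like terms]
= (240p^2r - 420pr^2 - 480pr - 180p^2 + 315pr + 360p + 348p^2q - 609pqr - 696pq - 108p^3 + 189p^2r + 216p^2 + 68pr - 119r^2 - 136r - 48p + 84r + 96 + 176pq - 308qr - 352q + 28pr^2 - 49r^3 - 56r^2 - 108pqr + 189qr^2 + 216qr - 160pq^2 + 280q^2r + 320q^2)(-5 - 9r)    [distributive law]
= (429p^2r - 392pr^2 - 97pr + 36p^2 + 312p + 348p^2q - 717pqr - 520pq - 108p^3 - 175r^2 - 52r + 96 - 92qr - 352q - 49r^3 + 189qr^2 - 160pq^2 + 280q^2r + 320q^2)(-5 - 9r)    [combine like terms]
= -2145p^2r - 3861p^2r^2 + 1960pr^2 + 3528pr^3 + 485pr + 873pr^2 - 180p^2 - 324p^2r - 1560p - 2808pr - 1740p^2q - 3132p^2qr + 3585pqr + 6453pqr^2 + 2600pq + 4680pqr + 540p^3 + 972p^3r + 875r^2 + 1575r^3 + 260r + 468r^2 - 480 - 864r + 460qr + 828qr^2 + 1760q + 3168qr + 245r^3 + 441r^4 - 945qr^2 - 1701qr^3 + 800pq^2 + 1440pq^2r - 1400q^2r - 2520q^2r^2 - 1600q^2 - 2880q^2r    [distributive law]
= -2469p^2r - 3861p^2r^2 + 2833pr^2 + 3528pr^3 - 2323pr - 180p^2 - 1560p - 1740p^2q - 3132p^2qr + 8265pqr + 6453pqr^2 + 2600pq + 540p^3 + 972p^3r + 1343r^2 + 1820r^3 - 604r - 480 + 3628qr - 117qr^2 + 1760q + 441r^4 - 1701qr^3 + 800pq^2 + 1440pq^2r - 4280q^2r - 2520q^2r^2 - 1600q^2    [combine like terms]

-2469p^2r - 3861p^2r^2 + 2833pr^2 + 3528pr^3 - 2323pr - 180p^2 - 1560p - 1740p^2q - 3132p^2qr + 8265pqr + 6453pqr^2 + 2600pq + 540p^3 + 972p^3r + 1343r^2 + 1820r^3 - 604r - 480 + 3628qr - 117qr^2 + 1760q + 441r^4 - 1701qr^3 + 800pq^2 + 1440pq^2r - 4280q^2r - 2520q^2r^2 - 1600q^2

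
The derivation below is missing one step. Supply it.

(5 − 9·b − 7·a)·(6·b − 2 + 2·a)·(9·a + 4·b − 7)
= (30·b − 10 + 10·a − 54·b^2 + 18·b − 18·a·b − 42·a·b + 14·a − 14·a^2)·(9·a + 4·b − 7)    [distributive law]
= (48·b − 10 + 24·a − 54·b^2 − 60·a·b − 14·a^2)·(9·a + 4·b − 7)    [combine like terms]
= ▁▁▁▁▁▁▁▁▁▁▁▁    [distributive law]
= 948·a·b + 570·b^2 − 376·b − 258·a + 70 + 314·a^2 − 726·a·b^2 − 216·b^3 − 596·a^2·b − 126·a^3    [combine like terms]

After distributive law, the bracketed line is:

432·a·b + 192·b^2 − 336·b − 90·a − 40·b + 70 + 216·a^2 + 96·a·b − 168·a − 486·a·b^2 − 216·b^3 + 378·b^2 − 540·a^2·b − 240·a·b^2 + 420·a·b − 126·a^3 − 56·a^2·b + 98·a^2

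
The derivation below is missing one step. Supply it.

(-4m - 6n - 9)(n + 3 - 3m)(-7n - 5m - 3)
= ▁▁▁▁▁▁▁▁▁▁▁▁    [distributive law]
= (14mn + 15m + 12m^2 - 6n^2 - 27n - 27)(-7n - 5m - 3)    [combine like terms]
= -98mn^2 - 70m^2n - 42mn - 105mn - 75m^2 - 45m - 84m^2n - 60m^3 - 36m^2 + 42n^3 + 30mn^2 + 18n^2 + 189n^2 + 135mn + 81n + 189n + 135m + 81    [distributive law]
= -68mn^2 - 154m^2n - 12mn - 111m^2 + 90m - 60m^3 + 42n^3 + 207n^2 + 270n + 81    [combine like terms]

By distributive law:

(-4mn - 12m + 12m^2 - 6n^2 - 18n + 18mn - 9n - 27 + 27m)(-7n - 5m - 3)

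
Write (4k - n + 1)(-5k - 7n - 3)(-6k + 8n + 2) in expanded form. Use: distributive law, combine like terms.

(4k - n + 1)(-5k - 7n - 3)(-6k + 8n + 2)
= (-20k² - 28kn - 12k + 5kn + 7n² + 3n - 5k - 7n - 3)(-6k + 8n + 2)    [distributive law]
= (-20k² - 23kn - 17k + 7n² - 4n - 3)(-6k + 8n + 2)    [combine like terms]
= 120k³ - 160k²n - 40k² + 138k²n - 184kn² - 46kn + 102k² - 136kn - 34k - 42kn² + 56n³ + 14n² + 24kn - 32n² - 8n + 18k - 24n - 6    [distributive law]
= 120k³ - 22k²n + 62k² - 226kn² - 158kn - 16k + 56n³ - 18n² - 32n - 6    [combine like terms]

120k³ - 22k²n + 62k² - 226kn² - 158kn - 16k + 56n³ - 18n² - 32n - 6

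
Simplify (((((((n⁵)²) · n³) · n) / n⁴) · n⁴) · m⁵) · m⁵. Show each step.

(((((((n⁵)²) · n³) · n) / n⁴) · n⁴) · m⁵) · m⁵
= (((((n¹⁰ · n³) · n) / n⁴) · n⁴) · m⁵) · m⁵    [power of a power]
= ((((n¹³ · n) / n⁴) · n⁴) · m⁵) · m⁵    [product of powers]
= (((n¹⁴ / n⁴) · n⁴) · m⁵) · m⁵    [product of powers]
= ((n¹⁰ · n⁴) · m⁵) · m⁵    [quotient of powers]
= (n¹⁴ · m⁵) · m⁵    [product of powers]
= m¹⁰n¹⁴    [product of powers]

m¹⁰n¹⁴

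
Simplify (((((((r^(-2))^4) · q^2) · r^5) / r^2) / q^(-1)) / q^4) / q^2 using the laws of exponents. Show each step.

(((((((r^(-2))^4) · q^2) · r^5) / r^2) / q^(-1)) / q^4) / q^2
= (((((r^(-8) · q^2) · r^5) / r^2) / q^(-1)) / q^4) / q^2    [power of a power]
= q^(-3)r^(-5)    [quotient of powers; product of powers]

q^(-3)r^(-5)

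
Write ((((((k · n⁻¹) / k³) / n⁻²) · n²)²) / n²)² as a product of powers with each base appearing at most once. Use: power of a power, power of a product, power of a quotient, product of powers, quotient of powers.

k⁻⁸n⁸

((((((k · n⁻¹) / k³) / n⁻²) · n²)²) / n²)²
= ((((((k · n⁻¹) / k³) / n⁻²) · n²)²)²) / ((n²)²)    [power of a quotient]
= (((((k · n⁻¹) / k³) / n⁻²) · n²)⁴) / ((n²)²)    [power of a power]
= (((((k · n⁻¹) / k³) / n⁻²)⁴) · ((n²)⁴)) / ((n²)²)    [power of a product]
= (((((k · n⁻¹) / k³)⁴) / ((n⁻²)⁴)) · ((n²)⁴)) / ((n²)²)    [power of a quotient]
= (((((k · n⁻¹)⁴) / ((k³)⁴)) / ((n⁻²)⁴)) · ((n²)⁴)) / ((n²)²)    [power of a quotient]
= (((((k⁴) · ((n⁻¹)⁴)) / ((k³)⁴)) / ((n⁻²)⁴)) · ((n²)⁴)) / ((n²)²)    [power of a product]
= ((((k⁴ · n⁻⁴) / ((k³)⁴)) / ((n⁻²)⁴)) · ((n²)⁴)) / ((n²)²)    [power of a power]
= ((((k⁴ · n⁻⁴) / k¹²) / ((n⁻²)⁴)) · ((n²)⁴)) / ((n²)²)    [power of a power]
= ((((k⁴ · n⁻⁴) / k¹²) / n⁻⁸) · ((n²)⁴)) / ((n²)²)    [power of a power]
= ((((k⁴ · n⁻⁴) / k¹²) / n⁻⁸) · n⁸) / ((n²)²)    [power of a power]
= ((((k⁴ · n⁻⁴) / k¹²) / n⁻⁸) · n⁸) / n⁴    [power of a power]
= k⁻⁸n⁸    [quotient of powers; product of powers]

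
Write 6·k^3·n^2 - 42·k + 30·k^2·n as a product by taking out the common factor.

6·k^3·n^2 - 42·k + 30·k^2·n
= 6(k^3·n^2 - 7·k + 5·k^2·n)    [factor out 6]
= 6·k(k^2·n^2 - 7 + 5·k·n)    [factor out k]

6·k(k^2·n^2 - 7 + 5·k·n)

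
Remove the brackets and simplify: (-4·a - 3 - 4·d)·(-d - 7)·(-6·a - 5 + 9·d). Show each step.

(-4·a - 3 - 4·d)·(-d - 7)·(-6·a - 5 + 9·d)
= (4·a·d + 28·a + 3·d + 21 + 4·d^2 + 28·d)·(-6·a - 5 + 9·d)    [distributive law]
= (4·a·d + 28·a + 31·d + 21 + 4·d^2)·(-6·a - 5 + 9·d)    [combine like terms]
= -24·a^2·d - 20·a·d + 36·a·d^2 - 168·a^2 - 140·a + 252·a·d - 186·a·d - 155·d + 279·d^2 - 126·a - 105 + 189·d - 24·a·d^2 - 20·d^2 + 36·d^3    [distributive law]
= -24·a^2·d + 46·a·d + 12·a·d^2 - 168·a^2 - 266·a + 34·d + 259·d^2 - 105 + 36·d^3    [combine like terms]

-24·a^2·d + 46·a·d + 12·a·d^2 - 168·a^2 - 266·a + 34·d + 259·d^2 - 105 + 36·d^3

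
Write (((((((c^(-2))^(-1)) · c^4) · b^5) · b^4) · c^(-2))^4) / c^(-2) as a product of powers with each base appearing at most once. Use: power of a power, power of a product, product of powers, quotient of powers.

(((((((c^(-2))^(-1)) · c^4) · b^5) · b^4) · c^(-2))^4) / c^(-2)
= (((((((c^(-2))^(-1)) · c^4) · b^5) · b^4)^4) · ((c^(-2))^4)) / c^(-2)    [power of a product]
= (((((((c^(-2))^(-1)) · c^4) · b^5)^4) · ((b^4)^4)) · ((c^(-2))^4)) / c^(-2)    [power of a product]
= (((((((c^(-2))^(-1)) · c^4)^4) · ((b^5)^4)) · ((b^4)^4)) · ((c^(-2))^4)) / c^(-2)    [power of a product]
= (((((((c^(-2))^(-1))^4) · ((c^4)^4)) · ((b^5)^4)) · ((b^4)^4)) · ((c^(-2))^4)) / c^(-2)    [power of a product]
= ((((((c^(-2))^(-4)) · ((c^4)^4)) · ((b^5)^4)) · ((b^4)^4)) · ((c^(-2))^4)) / c^(-2)    [power of a power]
= ((((c^8 · ((c^4)^4)) · ((b^5)^4)) · ((b^4)^4)) · ((c^(-2))^4)) / c^(-2)    [power of a power]
= ((((c^8 · c^16) · ((b^5)^4)) · ((b^4)^4)) · ((c^(-2))^4)) / c^(-2)    [power of a power]
= (((c^24 · ((b^5)^4)) · ((b^4)^4)) · ((c^(-2))^4)) / c^(-2)    [product of powers]
= (((c^24 · b^20) · ((b^4)^4)) · ((c^(-2))^4)) / c^(-2)    [power of a power]
= (((c^24 · b^20) · b^16) · ((c^(-2))^4)) / c^(-2)    [power of a power]
= (((c^24 · b^20) · b^16) · c^(-8)) / c^(-2)    [power of a power]
= b^36c^18    [quotient of powers; product of powers]

b^36c^18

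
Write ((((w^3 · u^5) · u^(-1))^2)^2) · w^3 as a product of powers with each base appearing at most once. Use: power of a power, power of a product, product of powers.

u^16w^15

((((w^3 · u^5) · u^(-1))^2)^2) · w^3
= (((w^3 · u^5) · u^(-1))^4) · w^3    [power of a power]
= (((w^3 · u^5)^4) · ((u^(-1))^4)) · w^3    [power of a product]
= ((((w^3)^4) · ((u^5)^4)) · ((u^(-1))^4)) · w^3    [power of a product]
= ((w^12 · ((u^5)^4)) · ((u^(-1))^4)) · w^3    [power of a power]
= ((w^12 · u^20) · ((u^(-1))^4)) · w^3    [power of a power]
= ((w^12 · u^20) · u^(-4)) · w^3    [power of a power]
= u^16w^15    [product of powers]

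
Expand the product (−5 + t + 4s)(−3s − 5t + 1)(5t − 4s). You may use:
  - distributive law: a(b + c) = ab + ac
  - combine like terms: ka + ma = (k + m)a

(−5 + t + 4s)(−3s − 5t + 1)(5t − 4s)
= (15s + 25t − 5 − 3st − 5t^2 + t − 12s^2 − 20st + 4s)(5t − 4s)    [distributive law]
= (19s + 26t − 5 − 23st − 5t^2 − 12s^2)(5t − 4s)    [combine like terms]
= 95st − 76s^2 + 130t^2 − 104st − 25t + 20s − 115st^2 + 92s^2t − 25t^3 + 20st^2 − 60s^2t + 48s^3    [distributive law]
= −9st − 76s^2 + 130t^2 − 25t + 20s − 95st^2 + 32s^2t − 25t^3 + 48s^3    [combine like terms]

−9st − 76s^2 + 130t^2 − 25t + 20s − 95st^2 + 32s^2t − 25t^3 + 48s^3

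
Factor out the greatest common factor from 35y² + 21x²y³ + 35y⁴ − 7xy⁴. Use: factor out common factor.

35y² + 21x²y³ + 35y⁴ − 7xy⁴
= 7(5y² + 3x²y³ + 5y⁴ − xy⁴)    [factor out 7]
= 7y²(5 + 3x²y + 5y² − xy²)    [factor out y²]

7y²(5 + 3x²y + 5y² − xy²)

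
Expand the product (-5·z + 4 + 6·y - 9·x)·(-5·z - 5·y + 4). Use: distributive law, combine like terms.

(-5·z + 4 + 6·y - 9·x)·(-5·z - 5·y + 4)
= 25·z^2 + 25·y·z - 20·z - 20·z - 20·y + 16 - 30·y·z - 30·y^2 + 24·y + 45·x·z + 45·x·y - 36·x    [distributive law]
= 25·z^2 - 5·y·z - 40·z + 4·y + 16 - 30·y^2 + 45·x·z + 45·x·y - 36·x    [combine like terms]

25·z^2 - 5·y·z - 40·z + 4·y + 16 - 30·y^2 + 45·x·z + 45·x·y - 36·x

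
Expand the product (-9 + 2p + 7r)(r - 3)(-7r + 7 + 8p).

259r^2 - 399r - 184pr + 189 + 174p + 42pr^2 + 16p^2r - 48p^2 - 49r^3

(-9 + 2p + 7r)(r - 3)(-7r + 7 + 8p)
= (-9r + 27 + 2pr - 6p + 7r^2 - 21r)(-7r + 7 + 8p)    [distributive law]
= (-30r + 27 + 2pr - 6p + 7r^2)(-7r + 7 + 8p)    [combine like terms]
= 210r^2 - 210r - 240pr - 189r + 189 + 216p - 14pr^2 + 14pr + 16p^2r + 42pr - 42p - 48p^2 - 49r^3 + 49r^2 + 56pr^2    [distributive law]
= 259r^2 - 399r - 184pr + 189 + 174p + 42pr^2 + 16p^2r - 48p^2 - 49r^3    [combine like terms]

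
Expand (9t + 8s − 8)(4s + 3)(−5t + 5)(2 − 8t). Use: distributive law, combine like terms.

−2120st^2 + 1440st^3 + 760st − 2310t^2 + 1080t^3 + 1470t − 1600s^2t + 1280s^2t^2 + 320s^2 − 80s − 240

(9t + 8s − 8)(4s + 3)(−5t + 5)(2 − 8t)
= (36st + 27t + 32s^2 + 24s − 32s − 24)(−5t + 5)(2 − 8t)    [distributive law]
= (36st + 27t + 32s^2 − 8s − 24)(−5t + 5)(2 − 8t)    [combine like terms]
= (−180st^2 + 180st − 135t^2 + 135t − 160s^2t + 160s^2 + 40st − 40s + 120t − 120)(2 − 8t)    [distributive law]
= (−180st^2 + 220st − 135t^2 + 255t − 160s^2t + 160s^2 − 40s − 120)(2 − 8t)    [combine like terms]
= −360st^2 + 1440st^3 + 440st − 1760st^2 − 270t^2 + 1080t^3 + 510t − 2040t^2 − 320s^2t + 1280s^2t^2 + 320s^2 − 1280s^2t − 80s + 320st − 240 + 960t    [distributive law]
= −2120st^2 + 1440st^3 + 760st − 2310t^2 + 1080t^3 + 1470t − 1600s^2t + 1280s^2t^2 + 320s^2 − 80s − 240    [combine like terms]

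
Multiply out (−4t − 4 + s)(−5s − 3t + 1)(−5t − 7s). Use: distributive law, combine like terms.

(−4t − 4 + s)(−5s − 3t + 1)(−5t − 7s)
= (20st + 12t² − 4t + 20s + 12t − 4 − 5s² − 3st + s)(−5t − 7s)    [distributive law]
= (17st + 12t² + 8t + 21s − 4 − 5s²)(−5t − 7s)    [combine like terms]
= −85st² − 119s²t − 60t³ − 84st² − 40t² − 56st − 105st − 147s² + 20t + 28s + 25s²t + 35s³    [distributive law]
= −169st² − 94s²t − 60t³ − 40t² − 161st − 147s² + 20t + 28s + 35s³    [combine like terms]

−169st² − 94s²t − 60t³ − 40t² − 161st − 147s² + 20t + 28s + 35s³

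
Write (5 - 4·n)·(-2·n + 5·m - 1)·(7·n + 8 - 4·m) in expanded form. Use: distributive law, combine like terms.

22·n^2 - 83·n + 39·m·n + 220·m - 100·m^2 - 40 + 56·n^3 - 172·m·n^2 + 80·m^2·n

(5 - 4·n)·(-2·n + 5·m - 1)·(7·n + 8 - 4·m)
= (-10·n + 25·m - 5 + 8·n^2 - 20·m·n + 4·n)·(7·n + 8 - 4·m)    [distributive law]
= (-6·n + 25·m - 5 + 8·n^2 - 20·m·n)·(7·n + 8 - 4·m)    [combine like terms]
= -42·n^2 - 48·n + 24·m·n + 175·m·n + 200·m - 100·m^2 - 35·n - 40 + 20·m + 56·n^3 + 64·n^2 - 32·m·n^2 - 140·m·n^2 - 160·m·n + 80·m^2·n    [distributive law]
= 22·n^2 - 83·n + 39·m·n + 220·m - 100·m^2 - 40 + 56·n^3 - 172·m·n^2 + 80·m^2·n    [combine like terms]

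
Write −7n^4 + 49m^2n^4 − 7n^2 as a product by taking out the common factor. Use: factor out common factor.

7n^2(−n^2 + 7m^2n^2 − 1)

−7n^4 + 49m^2n^4 − 7n^2
= 7(−n^4 + 7m^2n^4 − n^2)    [factor out 7]
= 7n^2(−n^2 + 7m^2n^2 − 1)    [factor out n^2]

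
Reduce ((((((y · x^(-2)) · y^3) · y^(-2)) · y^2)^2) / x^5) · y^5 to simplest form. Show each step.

x^(-9)·y^13

((((((y · x^(-2)) · y^3) · y^(-2)) · y^2)^2) / x^5) · y^5
= ((((((y · x^(-2)) · y^3) · y^(-2))^2) · ((y^2)^2)) / x^5) · y^5    [power of a product]
= ((((((y · x^(-2)) · y^3)^2) · ((y^(-2))^2)) · ((y^2)^2)) / x^5) · y^5    [power of a product]
= ((((((y · x^(-2))^2) · ((y^3)^2)) · ((y^(-2))^2)) · ((y^2)^2)) / x^5) · y^5    [power of a product]
= ((((((y^2) · ((x^(-2))^2)) · ((y^3)^2)) · ((y^(-2))^2)) · ((y^2)^2)) / x^5) · y^5    [power of a product]
= (((((y^2 · x^(-4)) · ((y^3)^2)) · ((y^(-2))^2)) · ((y^2)^2)) / x^5) · y^5    [power of a power]
= (((((y^2 · x^(-4)) · y^6) · ((y^(-2))^2)) · ((y^2)^2)) / x^5) · y^5    [power of a power]
= (((((y^2 · x^(-4)) · y^6) · y^(-4)) · ((y^2)^2)) / x^5) · y^5    [power of a power]
= (((((y^2 · x^(-4)) · y^6) · y^(-4)) · y^4) / x^5) · y^5    [power of a power]
= x^(-9)·y^13    [quotient of powers; product of powers]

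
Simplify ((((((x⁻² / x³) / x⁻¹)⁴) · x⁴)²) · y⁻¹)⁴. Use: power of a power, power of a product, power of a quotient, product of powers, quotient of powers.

((((((x⁻² / x³) / x⁻¹)⁴) · x⁴)²) · y⁻¹)⁴
= ((((((x⁻² / x³) / x⁻¹)⁴) · x⁴)²)⁴) · ((y⁻¹)⁴)    [power of a product]
= (((((x⁻² / x³) / x⁻¹)⁴) · x⁴)⁸) · ((y⁻¹)⁴)    [power of a power]
= (((((x⁻² / x³) / x⁻¹)⁴)⁸) · ((x⁴)⁸)) · ((y⁻¹)⁴)    [power of a product]
= ((((x⁻² / x³) / x⁻¹)³²) · ((x⁴)⁸)) · ((y⁻¹)⁴)    [power of a power]
= ((((x⁻² / x³)³²) / ((x⁻¹)³²)) · ((x⁴)⁸)) · ((y⁻¹)⁴)    [power of a quotient]
= (((((x⁻²)³²) / ((x³)³²)) / ((x⁻¹)³²)) · ((x⁴)⁸)) · ((y⁻¹)⁴)    [power of a quotient]
= (((x⁻⁶⁴ / ((x³)³²)) / ((x⁻¹)³²)) · ((x⁴)⁸)) · ((y⁻¹)⁴)    [power of a power]
= (((x⁻⁶⁴ / x⁹⁶) / ((x⁻¹)³²)) · ((x⁴)⁸)) · ((y⁻¹)⁴)    [power of a power]
= ((x⁻¹⁶⁰ / ((x⁻¹)³²)) · ((x⁴)⁸)) · ((y⁻¹)⁴)    [quotient of powers]
= ((x⁻¹⁶⁰ / x⁻³²) · ((x⁴)⁸)) · ((y⁻¹)⁴)    [power of a power]
= (x⁻¹²⁸ · ((x⁴)⁸)) · ((y⁻¹)⁴)    [quotient of powers]
= (x⁻¹²⁸ · x³²) · ((y⁻¹)⁴)    [power of a power]
= x⁻⁹⁶ · ((y⁻¹)⁴)    [product of powers]
= x⁻⁹⁶ · y⁻⁴    [power of a power]
= x⁻⁹⁶y⁻⁴    [rearrange]

x⁻⁹⁶y⁻⁴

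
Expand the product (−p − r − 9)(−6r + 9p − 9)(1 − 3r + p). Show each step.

276pr + 15pr² + 24p²r − 81p² − 9p³ + 9p − 183r² − 18r³ − 180r + 81

(−p − r − 9)(−6r + 9p − 9)(1 − 3r + p)
= (6pr − 9p² + 9p + 6r² − 9pr + 9r + 54r − 81p + 81)(1 − 3r + p)    [distributive law]
= (−3pr − 9p² − 72p + 6r² + 63r + 81)(1 − 3r + p)    [combine like terms]
= −3pr + 9pr² − 3p²r − 9p² + 27p²r − 9p³ − 72p + 216pr − 72p² + 6r² − 18r³ + 6pr² + 63r − 189r² + 63pr + 81 − 243r + 81p    [distributive law]
= 276pr + 15pr² + 24p²r − 81p² − 9p³ + 9p − 183r² − 18r³ − 180r + 81    [combine like terms]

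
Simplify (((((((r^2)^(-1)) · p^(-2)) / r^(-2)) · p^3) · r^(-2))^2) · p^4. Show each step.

p^6r^(-4)

(((((((r^2)^(-1)) · p^(-2)) / r^(-2)) · p^3) · r^(-2))^2) · p^4
= (((((((r^2)^(-1)) · p^(-2)) / r^(-2)) · p^3)^2) · ((r^(-2))^2)) · p^4    [power of a product]
= (((((((r^2)^(-1)) · p^(-2)) / r^(-2))^2) · ((p^3)^2)) · ((r^(-2))^2)) · p^4    [power of a product]
= (((((((r^2)^(-1)) · p^(-2))^2) / ((r^(-2))^2)) · ((p^3)^2)) · ((r^(-2))^2)) · p^4    [power of a quotient]
= (((((((r^2)^(-1))^2) · ((p^(-2))^2)) / ((r^(-2))^2)) · ((p^3)^2)) · ((r^(-2))^2)) · p^4    [power of a product]
= ((((((r^2)^(-2)) · ((p^(-2))^2)) / ((r^(-2))^2)) · ((p^3)^2)) · ((r^(-2))^2)) · p^4    [power of a power]
= ((((r^(-4) · ((p^(-2))^2)) / ((r^(-2))^2)) · ((p^3)^2)) · ((r^(-2))^2)) · p^4    [power of a power]
= ((((r^(-4) · p^(-4)) / ((r^(-2))^2)) · ((p^3)^2)) · ((r^(-2))^2)) · p^4    [power of a power]
= ((((r^(-4) · p^(-4)) / r^(-4)) · ((p^3)^2)) · ((r^(-2))^2)) · p^4    [power of a power]
= ((((r^(-4) · p^(-4)) / r^(-4)) · p^6) · ((r^(-2))^2)) · p^4    [power of a power]
= ((((r^(-4) · p^(-4)) / r^(-4)) · p^6) · r^(-4)) · p^4    [power of a power]
= p^6r^(-4)    [quotient of powers; product of powers]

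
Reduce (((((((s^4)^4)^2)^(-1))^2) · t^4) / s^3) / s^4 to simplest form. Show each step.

(((((((s^4)^4)^2)^(-1))^2) · t^4) / s^3) / s^4
= ((((((s^4)^4)^2)^(-2)) · t^4) / s^3) / s^4    [power of a power]
= (((((s^4)^4)^(-4)) · t^4) / s^3) / s^4    [power of a power]
= ((((s^4)^(-16)) · t^4) / s^3) / s^4    [power of a power]
= ((s^(-64) · t^4) / s^3) / s^4    [power of a power]
= s^(-71)·t^4    [quotient of powers; product of powers]

s^(-71)·t^4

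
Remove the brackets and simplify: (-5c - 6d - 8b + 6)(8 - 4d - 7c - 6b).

(-5c - 6d - 8b + 6)(8 - 4d - 7c - 6b)
= -40c + 20cd + 35c^2 + 30bc - 48d + 24d^2 + 42cd + 36bd - 64b + 32bd + 56bc + 48b^2 + 48 - 24d - 42c - 36b    [distributive law]
= -82c + 62cd + 35c^2 + 86bc - 72d + 24d^2 + 68bd - 100b + 48b^2 + 48    [combine like terms]

-82c + 62cd + 35c^2 + 86bc - 72d + 24d^2 + 68bd - 100b + 48b^2 + 48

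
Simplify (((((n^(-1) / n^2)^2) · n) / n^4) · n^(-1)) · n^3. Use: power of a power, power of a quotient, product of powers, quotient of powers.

(((((n^(-1) / n^2)^2) · n) / n^4) · n^(-1)) · n^3
= ((((((n^(-1))^2) / ((n^2)^2)) · n) / n^4) · n^(-1)) · n^3    [power of a quotient]
= ((((n^(-2) / ((n^2)^2)) · n) / n^4) · n^(-1)) · n^3    [power of a power]
= ((((n^(-2) / n^4) · n) / n^4) · n^(-1)) · n^3    [power of a power]
= (((n^(-6) · n) / n^4) · n^(-1)) · n^3    [quotient of powers]
= ((n^(-5) / n^4) · n^(-1)) · n^3    [product of powers]
= (n^(-9) · n^(-1)) · n^3    [quotient of powers]
= n^(-10) · n^3    [product of powers]
= n^(-7)    [product of powers]

n^(-7)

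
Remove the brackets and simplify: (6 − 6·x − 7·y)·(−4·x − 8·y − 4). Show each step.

(6 − 6·x − 7·y)·(−4·x − 8·y − 4)
= −24·x − 48·y − 24 + 24·x^2 + 48·x·y + 24·x + 28·x·y + 56·y^2 + 28·y    [distributive law]
= −20·y − 24 + 24·x^2 + 76·x·y + 56·y^2    [combine like terms]

−20·y − 24 + 24·x^2 + 76·x·y + 56·y^2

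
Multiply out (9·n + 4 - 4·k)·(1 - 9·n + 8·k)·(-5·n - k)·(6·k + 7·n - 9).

(9·n + 4 - 4·k)·(1 - 9·n + 8·k)·(-5·n - k)·(6·k + 7·n - 9)
= (9·n - 81·n² + 72·k·n + 4 - 36·n + 32·k - 4·k + 36·k·n - 32·k²)·(-5·n - k)·(6·k + 7·n - 9)    [distributive law]
= (-27·n - 81·n² + 108·k·n + 4 + 28·k - 32·k²)·(-5·n - k)·(6·k + 7·n - 9)    [combine like terms]
= (135·n² + 27·k·n + 405·n³ + 81·k·n² - 540·k·n² - 108·k²·n - 20·n - 4·k - 140·k·n - 28·k² + 160·k²·n + 32·k³)·(6·k + 7·n - 9)    [distributive law]
= (135·n² - 113·k·n + 405·n³ - 459·k·n² + 52·k²·n - 20·n - 4·k - 28·k² + 32·k³)·(6·k + 7·n - 9)    [combine like terms]
= 810·k·n² + 945·n³ - 1215·n² - 678·k²·n - 791·k·n² + 1017·k·n + 2430·k·n³ + 2835·n⁴ - 3645·n³ - 2754·k²·n² - 3213·k·n³ + 4131·k·n² + 312·k³·n + 364·k²·n² - 468·k²·n - 120·k·n - 140·n² + 180·n - 24·k² - 28·k·n + 36·k - 168·k³ - 196·k²·n + 252·k² + 192·k⁴ + 224·k³·n - 288·k³    [distributive law]
= 4150·k·n² - 2700·n³ - 1355·n² - 1342·k²·n + 869·k·n - 783·k·n³ + 2835·n⁴ - 2390·k²·n² + 536·k³·n + 180·n + 228·k² + 36·k - 456·k³ + 192·k⁴    [combine like terms]

4150·k·n² - 2700·n³ - 1355·n² - 1342·k²·n + 869·k·n - 783·k·n³ + 2835·n⁴ - 2390·k²·n² + 536·k³·n + 180·n + 228·k² + 36·k - 456·k³ + 192·k⁴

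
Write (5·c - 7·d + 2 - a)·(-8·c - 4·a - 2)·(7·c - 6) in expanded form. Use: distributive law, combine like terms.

-280·c^3 + 58·c^2 - 84·a·c^2 + 30·a·c + 128·c + 392·c^2·d - 238·c·d + 196·a·c·d - 168·a·d - 84·d + 36·a + 24 + 28·a^2·c - 24·a^2

(5·c - 7·d + 2 - a)·(-8·c - 4·a - 2)·(7·c - 6)
= (-40·c^2 - 20·a·c - 10·c + 56·c·d + 28·a·d + 14·d - 16·c - 8·a - 4 + 8·a·c + 4·a^2 + 2·a)·(7·c - 6)    [distributive law]
= (-40·c^2 - 12·a·c - 26·c + 56·c·d + 28·a·d + 14·d - 6·a - 4 + 4·a^2)·(7·c - 6)    [combine like terms]
= -280·c^3 + 240·c^2 - 84·a·c^2 + 72·a·c - 182·c^2 + 156·c + 392·c^2·d - 336·c·d + 196·a·c·d - 168·a·d + 98·c·d - 84·d - 42·a·c + 36·a - 28·c + 24 + 28·a^2·c - 24·a^2    [distributive law]
= -280·c^3 + 58·c^2 - 84·a·c^2 + 30·a·c + 128·c + 392·c^2·d - 238·c·d + 196·a·c·d - 168·a·d - 84·d + 36·a + 24 + 28·a^2·c - 24·a^2    [combine like terms]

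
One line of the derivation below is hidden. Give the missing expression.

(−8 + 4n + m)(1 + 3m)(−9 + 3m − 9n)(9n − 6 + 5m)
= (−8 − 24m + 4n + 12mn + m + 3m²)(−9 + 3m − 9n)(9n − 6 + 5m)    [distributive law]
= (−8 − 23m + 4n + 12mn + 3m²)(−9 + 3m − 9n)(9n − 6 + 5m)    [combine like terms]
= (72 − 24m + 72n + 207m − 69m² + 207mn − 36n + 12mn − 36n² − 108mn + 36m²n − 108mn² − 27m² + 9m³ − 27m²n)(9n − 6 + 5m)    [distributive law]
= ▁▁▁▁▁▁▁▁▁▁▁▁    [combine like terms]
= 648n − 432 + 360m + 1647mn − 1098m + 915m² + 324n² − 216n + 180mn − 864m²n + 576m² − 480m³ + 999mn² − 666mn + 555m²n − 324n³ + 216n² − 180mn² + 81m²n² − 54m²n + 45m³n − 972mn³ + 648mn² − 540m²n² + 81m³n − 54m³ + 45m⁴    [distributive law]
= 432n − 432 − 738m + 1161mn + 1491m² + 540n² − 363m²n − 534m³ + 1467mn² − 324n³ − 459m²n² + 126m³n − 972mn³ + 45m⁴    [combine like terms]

After combine like terms, the bracketed line is:

(72 + 183m + 36n − 96m² + 111mn − 36n² + 9m²n − 108mn² + 9m³)(9n − 6 + 5m)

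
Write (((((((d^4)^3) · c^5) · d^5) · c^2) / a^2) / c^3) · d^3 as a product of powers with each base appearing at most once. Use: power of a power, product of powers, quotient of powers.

(((((((d^4)^3) · c^5) · d^5) · c^2) / a^2) / c^3) · d^3
= (((((d^12 · c^5) · d^5) · c^2) / a^2) / c^3) · d^3    [power of a power]
= a^(-2)·c^4·d^20    [quotient of powers; product of powers]

a^(-2)·c^4·d^20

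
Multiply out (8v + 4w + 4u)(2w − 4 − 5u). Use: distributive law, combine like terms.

(8v + 4w + 4u)(2w − 4 − 5u)
= 16vw − 32v − 40uv + 8w^2 − 16w − 20uw + 8uw − 16u − 20u^2    [distributive law]
= 16vw − 32v − 40uv + 8w^2 − 16w − 12uw − 16u − 20u^2    [combine like terms]

16vw − 32v − 40uv + 8w^2 − 16w − 12uw − 16u − 20u^2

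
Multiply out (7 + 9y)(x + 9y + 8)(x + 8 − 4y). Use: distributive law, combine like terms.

(7 + 9y)(x + 9y + 8)(x + 8 − 4y)
= (7x + 63y + 56 + 9xy + 81y^2 + 72y)(x + 8 − 4y)    [distributive law]
= (7x + 135y + 56 + 9xy + 81y^2)(x + 8 − 4y)    [combine like terms]
= 7x^2 + 56x − 28xy + 135xy + 1080y − 540y^2 + 56x + 448 − 224y + 9x^2y + 72xy − 36xy^2 + 81xy^2 + 648y^2 − 324y^3    [distributive law]
= 7x^2 + 112x + 179xy + 856y + 108y^2 + 448 + 9x^2y + 45xy^2 − 324y^3    [combine like terms]

7x^2 + 112x + 179xy + 856y + 108y^2 + 448 + 9x^2y + 45xy^2 − 324y^3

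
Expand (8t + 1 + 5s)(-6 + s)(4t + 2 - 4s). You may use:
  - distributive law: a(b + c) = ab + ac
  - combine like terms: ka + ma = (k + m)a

(8t + 1 + 5s)(-6 + s)(4t + 2 - 4s)
= (-48t + 8st - 6 + s - 30s + 5s²)(4t + 2 - 4s)    [distributive law]
= (-48t + 8st - 6 - 29s + 5s²)(4t + 2 - 4s)    [combine like terms]
= -192t² - 96t + 192st + 32st² + 16st - 32s²t - 24t - 12 + 24s - 116st - 58s + 116s² + 20s²t + 10s² - 20s³    [distributive law]
= -192t² - 120t + 92st + 32st² - 12s²t - 12 - 34s + 126s² - 20s³    [combine like terms]

-192t² - 120t + 92st + 32st² - 12s²t - 12 - 34s + 126s² - 20s³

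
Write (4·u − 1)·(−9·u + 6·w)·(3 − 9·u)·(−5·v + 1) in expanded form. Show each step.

(4·u − 1)·(−9·u + 6·w)·(3 − 9·u)·(−5·v + 1)
= (−36·u² + 24·u·w + 9·u − 6·w)·(3 − 9·u)·(−5·v + 1)    [distributive law]
= (−108·u² + 324·u³ + 72·u·w − 216·u²·w + 27·u − 81·u² − 18·w + 54·u·w)·(−5·v + 1)    [distributive law]
= (−189·u² + 324·u³ + 126·u·w − 216·u²·w + 27·u − 18·w)·(−5·v + 1)    [combine like terms]
= 945·u²·v − 189·u² − 1620·u³·v + 324·u³ − 630·u·v·w + 126·u·w + 1080·u²·v·w − 216·u²·w − 135·u·v + 27·u + 90·v·w − 18·w    [distributive law]

945·u²·v − 189·u² − 1620·u³·v + 324·u³ − 630·u·v·w + 126·u·w + 1080·u²·v·w − 216·u²·w − 135·u·v + 27·u + 90·v·w − 18·w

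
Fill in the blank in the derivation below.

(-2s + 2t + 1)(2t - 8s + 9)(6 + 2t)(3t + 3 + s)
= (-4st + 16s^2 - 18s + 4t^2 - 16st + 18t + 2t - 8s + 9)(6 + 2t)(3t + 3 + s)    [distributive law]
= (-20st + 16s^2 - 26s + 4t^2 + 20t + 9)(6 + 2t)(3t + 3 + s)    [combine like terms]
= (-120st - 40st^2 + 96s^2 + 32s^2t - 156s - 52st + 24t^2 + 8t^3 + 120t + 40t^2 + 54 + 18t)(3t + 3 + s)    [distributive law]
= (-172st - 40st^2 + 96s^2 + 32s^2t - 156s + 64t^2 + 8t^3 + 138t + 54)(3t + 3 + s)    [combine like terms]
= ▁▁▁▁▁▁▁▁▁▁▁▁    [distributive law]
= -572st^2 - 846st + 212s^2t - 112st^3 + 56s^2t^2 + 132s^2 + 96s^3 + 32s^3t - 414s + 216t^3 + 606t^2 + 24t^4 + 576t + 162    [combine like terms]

After distributive law, the bracketed line is:

-516st^2 - 516st - 172s^2t - 120st^3 - 120st^2 - 40s^2t^2 + 288s^2t + 288s^2 + 96s^3 + 96s^2t^2 + 96s^2t + 32s^3t - 468st - 468s - 156s^2 + 192t^3 + 192t^2 + 64st^2 + 24t^4 + 24t^3 + 8st^3 + 414t^2 + 414t + 138st + 162t + 162 + 54s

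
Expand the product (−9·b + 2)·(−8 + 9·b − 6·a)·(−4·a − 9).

(−9·b + 2)·(−8 + 9·b − 6·a)·(−4·a − 9)
= (72·b − 81·b^2 + 54·a·b − 16 + 18·b − 12·a)·(−4·a − 9)    [distributive law]
= (90·b − 81·b^2 + 54·a·b − 16 − 12·a)·(−4·a − 9)    [combine like terms]
= −360·a·b − 810·b + 324·a·b^2 + 729·b^2 − 216·a^2·b − 486·a·b + 64·a + 144 + 48·a^2 + 108·a    [distributive law]
= −846·a·b − 810·b + 324·a·b^2 + 729·b^2 − 216·a^2·b + 172·a + 144 + 48·a^2    [combine like terms]

−846·a·b − 810·b + 324·a·b^2 + 729·b^2 − 216·a^2·b + 172·a + 144 + 48·a^2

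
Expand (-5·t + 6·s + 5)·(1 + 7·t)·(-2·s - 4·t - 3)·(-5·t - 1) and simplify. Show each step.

1148·s·t² + 350·s·t - 65·t³ + 565·t² + 185·t + 490·s·t³ - 700·t⁴ + 144·s²·t + 12·s² + 28·s + 420·s²·t² + 15

(-5·t + 6·s + 5)·(1 + 7·t)·(-2·s - 4·t - 3)·(-5·t - 1)
= (-5·t - 35·t² + 6·s + 42·s·t + 5 + 35·t)·(-2·s - 4·t - 3)·(-5·t - 1)    [distributive law]
= (30·t - 35·t² + 6·s + 42·s·t + 5)·(-2·s - 4·t - 3)·(-5·t - 1)    [combine like terms]
= (-60·s·t - 120·t² - 90·t + 70·s·t² + 140·t³ + 105·t² - 12·s² - 24·s·t - 18·s - 84·s²·t - 168·s·t² - 126·s·t - 10·s - 20·t - 15)·(-5·t - 1)    [distributive law]
= (-210·s·t - 15·t² - 110·t - 98·s·t² + 140·t³ - 12·s² - 28·s - 84·s²·t - 15)·(-5·t - 1)    [combine like terms]
= 1050·s·t² + 210·s·t + 75·t³ + 15·t² + 550·t² + 110·t + 490·s·t³ + 98·s·t² - 700·t⁴ - 140·t³ + 60·s²·t + 12·s² + 140·s·t + 28·s + 420·s²·t² + 84·s²·t + 75·t + 15    [distributive law]
= 1148·s·t² + 350·s·t - 65·t³ + 565·t² + 185·t + 490·s·t³ - 700·t⁴ + 144·s²·t + 12·s² + 28·s + 420·s²·t² + 15    [combine like terms]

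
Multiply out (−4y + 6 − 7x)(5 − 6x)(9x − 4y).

104xy + 80y² + 48x²y − 96xy² + 270x − 120y − 639x² + 378x³

(−4y + 6 − 7x)(5 − 6x)(9x − 4y)
= (−20y + 24xy + 30 − 36x − 35x + 42x²)(9x − 4y)    [distributive law]
= (−20y + 24xy + 30 − 71x + 42x²)(9x − 4y)    [combine like terms]
= −180xy + 80y² + 216x²y − 96xy² + 270x − 120y − 639x² + 284xy + 378x³ − 168x²y    [distributive law]
= 104xy + 80y² + 48x²y − 96xy² + 270x − 120y − 639x² + 378x³    [combine like terms]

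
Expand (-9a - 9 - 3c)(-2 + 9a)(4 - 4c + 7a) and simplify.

(-9a - 9 - 3c)(-2 + 9a)(4 - 4c + 7a)
= (18a - 81a² + 18 - 81a + 6c - 27ac)(4 - 4c + 7a)    [distributive law]
= (-63a - 81a² + 18 + 6c - 27ac)(4 - 4c + 7a)    [combine like terms]
= -252a + 252ac - 441a² - 324a² + 324a²c - 567a³ + 72 - 72c + 126a + 24c - 24c² + 42ac - 108ac + 108ac² - 189a²c    [distributive law]
= -126a + 186ac - 765a² + 135a²c - 567a³ + 72 - 48c - 24c² + 108ac²    [combine like terms]

-126a + 186ac - 765a² + 135a²c - 567a³ + 72 - 48c - 24c² + 108ac²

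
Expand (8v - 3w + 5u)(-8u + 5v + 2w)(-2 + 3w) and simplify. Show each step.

78uv - 117uvw - 80v^2 + 120v^2w - 2vw + 3vw^2 - 68uw + 102uw^2 + 12w^2 - 18w^3 + 80u^2 - 120u^2w

(8v - 3w + 5u)(-8u + 5v + 2w)(-2 + 3w)
= (-64uv + 40v^2 + 16vw + 24uw - 15vw - 6w^2 - 40u^2 + 25uv + 10uw)(-2 + 3w)    [distributive law]
= (-39uv + 40v^2 + vw + 34uw - 6w^2 - 40u^2)(-2 + 3w)    [combine like terms]
= 78uv - 117uvw - 80v^2 + 120v^2w - 2vw + 3vw^2 - 68uw + 102uw^2 + 12w^2 - 18w^3 + 80u^2 - 120u^2w    [distributive law]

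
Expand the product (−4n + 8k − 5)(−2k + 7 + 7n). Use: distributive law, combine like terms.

64kn − 63n − 28n^2 − 16k^2 + 66k − 35

(−4n + 8k − 5)(−2k + 7 + 7n)
= 8kn − 28n − 28n^2 − 16k^2 + 56k + 56kn + 10k − 35 − 35n    [distributive law]
= 64kn − 63n − 28n^2 − 16k^2 + 66k − 35    [combine like terms]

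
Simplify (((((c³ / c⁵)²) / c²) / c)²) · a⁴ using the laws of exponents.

(((((c³ / c⁵)²) / c²) / c)²) · a⁴
= (((((c³ / c⁵)²) / c²)²) / (c²)) · a⁴    [power of a quotient]
= (((((c³ / c⁵)²)²) / ((c²)²)) / (c²)) · a⁴    [power of a quotient]
= ((((c³ / c⁵)⁴) / ((c²)²)) / (c²)) · a⁴    [power of a power]
= (((((c³)⁴) / ((c⁵)⁴)) / ((c²)²)) / (c²)) · a⁴    [power of a quotient]
= (((c¹² / ((c⁵)⁴)) / ((c²)²)) / (c²)) · a⁴    [power of a power]
= (((c¹² / c²⁰) / ((c²)²)) / (c²)) · a⁴    [power of a power]
= ((c⁻⁸ / ((c²)²)) / (c²)) · a⁴    [quotient of powers]
= ((c⁻⁸ / c⁴) / (c²)) · a⁴    [power of a power]
= (c⁻¹² / (c²)) · a⁴    [quotient of powers]
= c⁻¹⁴ · a⁴    [quotient of powers]
= a⁴c⁻¹⁴    [rearrange]

a⁴c⁻¹⁴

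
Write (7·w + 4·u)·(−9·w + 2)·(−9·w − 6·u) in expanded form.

567·w^3 + 702·u·w^2 − 126·w^2 − 156·u·w + 216·u^2·w − 48·u^2

(7·w + 4·u)·(−9·w + 2)·(−9·w − 6·u)
= (−63·w^2 + 14·w − 36·u·w + 8·u)·(−9·w − 6·u)    [distributive law]
= 567·w^3 + 378·u·w^2 − 126·w^2 − 84·u·w + 324·u·w^2 + 216·u^2·w − 72·u·w − 48·u^2    [distributive law]
= 567·w^3 + 702·u·w^2 − 126·w^2 − 156·u·w + 216·u^2·w − 48·u^2    [combine like terms]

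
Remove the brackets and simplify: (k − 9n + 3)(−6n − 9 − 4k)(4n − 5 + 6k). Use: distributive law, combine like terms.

444kn^2 + 144kn + 164k^2n − 57k − 106k^2 − 24k^3 + 216n^3 − 18n^2 − 423n + 135

(k − 9n + 3)(−6n − 9 − 4k)(4n − 5 + 6k)
= (−6kn − 9k − 4k^2 + 54n^2 + 81n + 36kn − 18n − 27 − 12k)(4n − 5 + 6k)    [distributive law]
= (30kn − 21k − 4k^2 + 54n^2 + 63n − 27)(4n − 5 + 6k)    [combine like terms]
= 120kn^2 − 150kn + 180k^2n − 84kn + 105k − 126k^2 − 16k^2n + 20k^2 − 24k^3 + 216n^3 − 270n^2 + 324kn^2 + 252n^2 − 315n + 378kn − 108n + 135 − 162k    [distributive law]
= 444kn^2 + 144kn + 164k^2n − 57k − 106k^2 − 24k^3 + 216n^3 − 18n^2 − 423n + 135    [combine like terms]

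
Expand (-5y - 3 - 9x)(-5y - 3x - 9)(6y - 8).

150y^3 + 160y^2 + 360xy^2 + 60xy - 318y - 720x - 216 + 162x^2y - 216x^2

(-5y - 3 - 9x)(-5y - 3x - 9)(6y - 8)
= (25y^2 + 15xy + 45y + 15y + 9x + 27 + 45xy + 27x^2 + 81x)(6y - 8)    [distributive law]
= (25y^2 + 60xy + 60y + 90x + 27 + 27x^2)(6y - 8)    [combine like terms]
= 150y^3 - 200y^2 + 360xy^2 - 480xy + 360y^2 - 480y + 540xy - 720x + 162y - 216 + 162x^2y - 216x^2    [distributive law]
= 150y^3 + 160y^2 + 360xy^2 + 60xy - 318y - 720x - 216 + 162x^2y - 216x^2    [combine like terms]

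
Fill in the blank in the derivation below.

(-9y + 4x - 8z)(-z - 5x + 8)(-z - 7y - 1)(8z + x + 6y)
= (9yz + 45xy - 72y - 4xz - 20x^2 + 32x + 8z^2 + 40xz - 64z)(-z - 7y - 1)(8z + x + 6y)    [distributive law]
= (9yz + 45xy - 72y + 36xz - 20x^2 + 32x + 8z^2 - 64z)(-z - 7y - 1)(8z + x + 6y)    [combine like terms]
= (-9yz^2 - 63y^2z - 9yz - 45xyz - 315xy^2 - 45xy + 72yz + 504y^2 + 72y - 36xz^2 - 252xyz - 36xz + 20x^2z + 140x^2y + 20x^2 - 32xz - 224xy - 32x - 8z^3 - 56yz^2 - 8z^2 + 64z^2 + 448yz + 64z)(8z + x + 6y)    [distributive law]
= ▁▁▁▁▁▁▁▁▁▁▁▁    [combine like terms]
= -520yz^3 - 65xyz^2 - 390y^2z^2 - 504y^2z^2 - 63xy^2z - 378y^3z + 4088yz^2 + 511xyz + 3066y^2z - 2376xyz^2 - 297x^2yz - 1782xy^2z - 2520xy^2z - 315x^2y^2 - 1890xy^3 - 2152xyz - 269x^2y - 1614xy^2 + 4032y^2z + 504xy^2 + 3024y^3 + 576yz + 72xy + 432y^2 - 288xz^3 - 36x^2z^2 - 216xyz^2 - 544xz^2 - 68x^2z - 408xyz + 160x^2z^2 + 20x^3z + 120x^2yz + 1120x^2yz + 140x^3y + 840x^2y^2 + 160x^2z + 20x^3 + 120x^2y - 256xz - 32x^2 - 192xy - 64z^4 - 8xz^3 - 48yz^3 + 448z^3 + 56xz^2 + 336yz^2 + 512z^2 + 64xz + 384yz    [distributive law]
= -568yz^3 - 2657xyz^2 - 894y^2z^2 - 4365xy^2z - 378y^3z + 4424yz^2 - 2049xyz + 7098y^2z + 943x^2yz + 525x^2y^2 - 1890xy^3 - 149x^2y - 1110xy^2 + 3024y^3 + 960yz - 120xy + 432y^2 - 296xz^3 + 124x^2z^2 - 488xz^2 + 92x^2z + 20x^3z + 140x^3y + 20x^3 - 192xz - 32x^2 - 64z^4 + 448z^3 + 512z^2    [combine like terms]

By combine like terms:

(-65yz^2 - 63y^2z + 511yz - 297xyz - 315xy^2 - 269xy + 504y^2 + 72y - 36xz^2 - 68xz + 20x^2z + 140x^2y + 20x^2 - 32x - 8z^3 + 56z^2 + 64z)(8z + x + 6y)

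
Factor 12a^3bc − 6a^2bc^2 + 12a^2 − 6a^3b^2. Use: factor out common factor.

12a^3bc − 6a^2bc^2 + 12a^2 − 6a^3b^2
= 6(2a^3bc − a^2bc^2 + 2a^2 − a^3b^2)    [factor out 6]
= 6a^2(2abc − bc^2 + 2 − ab^2)    [factor out a^2]

6a^2(2abc − bc^2 + 2 − ab^2)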